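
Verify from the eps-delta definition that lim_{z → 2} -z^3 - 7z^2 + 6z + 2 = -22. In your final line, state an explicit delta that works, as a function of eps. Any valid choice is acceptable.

Let eps > 0. We want delta > 0 such that 0 < |z − 2| < delta implies |(-z^3 - 7z^2 + 6z + 2) + 22| < eps.
(-z^3 - 7z^2 + 6z + 2) + 22 = -z^3 - 7z^2 + 6z + 24 = (z − 2)(-z^2 - 9z - 12).
So |(-z^3 - 7z^2 + 6z + 2) + 22| = |z − 2|·|-z^2 - 9z - 12|.
Assume first that |z − 2| < 2, so |z| < 4. Then |-z^2 - 9z - 12| ≤ 4^2 + 9·4 + 12 = 64.
Hence |(-z^3 - 7z^2 + 6z + 2) + 22| ≤ 64|z − 2| < eps provided |z − 2| < eps/64.
Choosing delta = min(2, eps/64) ensures both conditions, hence |(-z^3 - 7z^2 + 6z + 2) + 22| < eps.

delta = min(2, eps/64)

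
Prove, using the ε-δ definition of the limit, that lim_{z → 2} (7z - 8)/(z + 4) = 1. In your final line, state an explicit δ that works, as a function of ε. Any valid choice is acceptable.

δ = min(3, (1/2)ε)

Suppose ε > 0. We want δ > 0 with 0 < |z − 2| < δ ⇒ |(7z - 8)/(z + 4) − 1| < ε.
Combining over a common denominator, (7z - 8)/(z + 4) − 1 = [(7z - 8)·6 − 6·(z + 4)] / [6·(z + 4)] = 36(z − 2) / (6(z + 4)).
So |(7z - 8)/(z + 4) − 1| = 36|z − 2| / (6·|z + 4|).
Require δ ≤ 3, so |z + 4| ≥ |6| − |z − 2| > 6 − 3 = 3.
Hence |(7z - 8)/(z + 4) − 1| < 36|z − 2|/(6·3) = 2|z − 2|, which is < ε once |z − 2| < (1/2)ε.
Take δ = min(3, (1/2)ε). Then 0 < |z − 2| < δ forces both bounds, so |(7z - 8)/(z + 4) − 1| < ε.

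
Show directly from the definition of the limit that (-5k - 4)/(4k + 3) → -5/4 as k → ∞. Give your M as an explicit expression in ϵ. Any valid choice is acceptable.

M = (1/16)/ϵ

Let ϵ > 0 be given. For k ≥ 1, |(-5k - 4)/(4k + 3) + 5/4| = |-1|/(4(4k + 3)) = 1/(4(4k + 3)).
Since 4k + 3 ≥ 4k for k ≥ 1, this is ≤ 1/(4·4k) = (1/16)/k.
So |(-5k - 4)/(4k + 3) + 5/4| < ϵ whenever k > (1/16)/ϵ.
Take M = (1/16)/ϵ. If k > M then |(-5k - 4)/(4k + 3) + 5/4| ≤ (1/16)/k < ϵ.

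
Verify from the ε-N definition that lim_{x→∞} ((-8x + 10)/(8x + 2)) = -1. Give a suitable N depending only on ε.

N = (3/2)/ε

Let ε > 0 be given. We seek N > 0 such that x > N implies |(-8x + 10)/(8x + 2) + 1| < ε.
(-8x + 10)/(8x + 2) + 1 = (8(-8x + 10) − (-8)(8x + 2)) / (8(8x + 2)) = 96/(8(8x + 2)).
For x > 0 we have 8x + 2 > 8x, so |(-8x + 10)/(8x + 2) + 1| = 96/(8(8x + 2)) < 96/(8·8x) = (3/2)/x.
Thus |(-8x + 10)/(8x + 2) + 1| < ε whenever x > (3/2)/ε.
Take N = (3/2)/ε. If x > N then |(-8x + 10)/(8x + 2) + 1| < (3/2)/x < ε.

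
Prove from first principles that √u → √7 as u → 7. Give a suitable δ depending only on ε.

δ = min(7, √7·ε)

Let ε > 0. We want δ > 0 such that 0 < |u − 7| < δ implies |√u − √7| < ε.
Rationalise: √u − √7 = (u − 7)/(√u + √7), so |√u − √7| = |u − 7|/(√u + √7).
Restrict δ ≤ 7 so that |u − 7| < 7 forces u > 0, and then √u + √7 > √7.
Hence |√u − √7| < |u − 7|/√7, which is < ε once |u − 7| < √7·ε.
Take δ = min(7, √7·ε). If 0 < |u − 7| < δ then u > 0 and |√u − √7| < |u − 7|/√7 < ε.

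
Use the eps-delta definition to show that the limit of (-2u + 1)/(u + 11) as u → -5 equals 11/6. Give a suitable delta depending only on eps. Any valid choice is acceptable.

delta = min(3, (18/23)eps)

Suppose eps > 0. We want delta > 0 with 0 < |u + 5| < delta ⇒ |(-2u + 1)/(u + 11) − (11/6)| < eps.
Combining over a common denominator, (-2u + 1)/(u + 11) − (11/6) = [(-2u + 1)·6 − 11·(u + 11)] / [6·(u + 11)] = -23(u + 5) / (6(u + 11)).
So |(-2u + 1)/(u + 11) − (11/6)| = 23|u + 5| / (6·|u + 11|).
Restrict delta ≤ 3. Then |u + 5| < 3 gives |u + 11| = |(u + 5) + 6| ≥ 6 − 3 = 3.
Hence |(-2u + 1)/(u + 11) − (11/6)| < 23|u + 5|/(6·3) = (23/18)|u + 5|, which is < eps once |u + 5| < (18/23)eps.
Take delta = min(3, (18/23)eps). Then 0 < |u + 5| < delta forces both bounds, so |(-2u + 1)/(u + 11) − (11/6)| < eps.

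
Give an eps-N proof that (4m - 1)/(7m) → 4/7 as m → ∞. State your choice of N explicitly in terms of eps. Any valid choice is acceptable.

N = (1/7)/eps

Let eps > 0. For m ≥ 1, |(4m - 1)/(7m) − (4/7)| = |-7|/(7(7m)) = 7/(7(7m)).
Since 7m ≥ 7m for m ≥ 1, this is ≤ 7/(7·7m) = (1/7)/m.
So |(4m - 1)/(7m) − (4/7)| < eps whenever m > (1/7)/eps.
Take N = (1/7)/eps. If m > N then |(4m - 1)/(7m) − (4/7)| ≤ (1/7)/m < eps.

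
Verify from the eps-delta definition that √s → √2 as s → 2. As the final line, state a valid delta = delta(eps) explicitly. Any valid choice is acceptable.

Suppose eps > 0. We want delta > 0 such that 0 < |s − 2| < delta implies |√s − √2| < eps.
Multiplying by the conjugate, |√s − √2| = |s − 2|/(√s + √2).
Restrict delta ≤ 2 so that |s − 2| < 2 forces s > 0, and then √s + √2 > √2.
Hence |√s − √2| < |s − 2|/√2, which is < eps once |s − 2| < √2·eps.
Take delta = min(2, √2·eps). If 0 < |s − 2| < delta then s > 0 and |√s − √2| < |s − 2|/√2 < eps.

delta = min(2, √2·eps)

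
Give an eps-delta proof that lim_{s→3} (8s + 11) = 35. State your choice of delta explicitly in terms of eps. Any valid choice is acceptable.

Let eps > 0. We need delta > 0 so that 0 < |s − 3| < delta implies |(8s + 11) − 35| < eps.
Since (8s + 11) − 35 = 8(s − 3), we have |(8s + 11) − 35| = 8|s − 3|.
Thus it suffices that |s − 3| < eps/8.
Take delta = eps/8. If 0 < |s − 3| < delta then |(8s + 11) − 35| = 8|s − 3| < 8·(eps/8) = eps.

delta = eps/8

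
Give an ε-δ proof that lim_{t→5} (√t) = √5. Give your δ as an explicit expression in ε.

Suppose ε > 0. We want δ > 0 such that 0 < |t − 5| < δ implies |√t − √5| < ε.
Rationalise: √t − √5 = (t − 5)/(√t + √5), so |√t − √5| = |t − 5|/(√t + √5).
Restrict δ ≤ 5 so that |t − 5| < 5 forces t > 0, and then √t + √5 > √5.
Hence |√t − √5| < |t − 5|/√5, which is < ε once |t − 5| < √5·ε.
Take δ = min(5, √5·ε). If 0 < |t − 5| < δ then t > 0 and |√t − √5| < |t − 5|/√5 < ε.

δ = min(5, √5·ε)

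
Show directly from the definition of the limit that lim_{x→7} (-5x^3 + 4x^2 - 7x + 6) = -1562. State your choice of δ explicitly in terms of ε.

Suppose ε > 0. We want δ > 0 such that 0 < |x − 7| < δ implies |(-5x^3 + 4x^2 - 7x + 6) + 1562| < ε.
(-5x^3 + 4x^2 - 7x + 6) + 1562 = -5x^3 + 4x^2 - 7x + 1568 = (x − 7)(-5x^2 - 31x - 224).
So |(-5x^3 + 4x^2 - 7x + 6) + 1562| = |x − 7|·|-5x^2 - 31x - 224|.
Require δ ≤ 1. Then |x − 7| < 1 gives |x| < 8, and by the triangle inequality |-5x^2 - 31x - 224| ≤ 5·8^2 + 31·8 + 224 = 792.
Hence |(-5x^3 + 4x^2 - 7x + 6) + 1562| ≤ 792|x − 7| < ε provided |x − 7| < ε/792.
Choosing δ = min(1, ε/792) ensures both conditions, hence |(-5x^3 + 4x^2 - 7x + 6) + 1562| < ε.

δ = min(1, ε/792)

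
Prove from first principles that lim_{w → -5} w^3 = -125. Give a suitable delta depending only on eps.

Fix eps > 0. We seek delta > 0 with 0 < |w + 5| < delta ⇒ |w^3 + 125| < eps.
Factor: w^3 + 125 = (w + 5)(w^2 - 5w + 25), so |w^3 + 125| = |w + 5|·|w^2 - 5w + 25|.
Restrict delta ≤ 1. Then |w + 5| < 1 gives |w| < 6, so by the triangle inequality |w^2 - 5w + 25| ≤ 6^2 + 5·6 + 25 = 91.
Hence |w^3 + 125| ≤ 91|w + 5|, which is < eps once |w + 5| < eps/91.
Take delta = min(1, eps/91). If 0 < |w + 5| < delta then both bounds hold and |w^3 + 125| ≤ 91|w + 5| < 91·(eps/91) = eps.

delta = min(1, eps/91)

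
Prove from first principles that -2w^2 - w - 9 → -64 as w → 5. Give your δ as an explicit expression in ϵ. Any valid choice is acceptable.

Fix ϵ > 0. We want δ > 0 such that 0 < |w − 5| < δ implies |(-2w^2 - w - 9) + 64| < ϵ.
(-2w^2 - w - 9) + 64 = -2w^2 - w + 55 = (w − 5)(-2w - 11).
So |(-2w^2 - w - 9) + 64| = |w − 5|·|-2w - 11|.
Assume first that |w − 5| < 2, so |w| < 7. Then |-2w - 11| ≤ 2·7 + 11 = 25.
Hence |(-2w^2 - w - 9) + 64| ≤ 25|w − 5| < ϵ provided |w − 5| < ϵ/25.
Choosing δ = min(2, ϵ/25) ensures both conditions, hence |(-2w^2 - w - 9) + 64| < ϵ.

δ = min(2, ϵ/25)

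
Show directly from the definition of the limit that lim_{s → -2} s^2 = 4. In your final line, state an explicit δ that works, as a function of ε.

δ = min(2, ε/6)

Fix ε > 0. We seek δ > 0 with 0 < |s + 2| < δ ⇒ |s^2 − 4| < ε.
Factor: s^2 − 4 = (s + 2)(s - 2), so |s^2 − 4| = |s + 2|·|s - 2|.
Impose δ ≤ 2 so that |s| < 4; then |s - 2| ≤ 6.
Hence |s^2 − 4| ≤ 6|s + 2|, which is < ε once |s + 2| < ε/6.
Take δ = min(2, ε/6). If 0 < |s + 2| < δ then both bounds hold and |s^2 − 4| ≤ 6|s + 2| < 6·(ε/6) = ε.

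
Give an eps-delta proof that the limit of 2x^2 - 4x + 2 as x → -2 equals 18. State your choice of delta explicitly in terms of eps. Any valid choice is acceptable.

Fix eps > 0. We want delta > 0 such that 0 < |x + 2| < delta implies |(2x^2 - 4x + 2) − 18| < eps.
(2x^2 - 4x + 2) − 18 = 2x^2 - 4x - 16 = (x + 2)(2x - 8).
So |(2x^2 - 4x + 2) − 18| = |x + 2|·|2x - 8|.
Assume first that |x + 2| < 1, so |x| < 3. Then |2x - 8| ≤ 2·3 + 8 = 14.
Hence |(2x^2 - 4x + 2) − 18| ≤ 14|x + 2| < eps provided |x + 2| < eps/14.
Choosing delta = min(1, eps/14) ensures both conditions, hence |(2x^2 - 4x + 2) − 18| < eps.

delta = min(1, eps/14)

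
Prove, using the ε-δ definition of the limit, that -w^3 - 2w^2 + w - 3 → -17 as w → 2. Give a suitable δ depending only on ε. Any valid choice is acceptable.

δ = min(1, ε/28)

Let ε > 0 be given. We want δ > 0 such that 0 < |w − 2| < δ implies |(-w^3 - 2w^2 + w - 3) + 17| < ε.
(-w^3 - 2w^2 + w - 3) + 17 = -w^3 - 2w^2 + w + 14 = (w − 2)(-w^2 - 4w - 7).
So |(-w^3 - 2w^2 + w - 3) + 17| = |w − 2|·|-w^2 - 4w - 7|.
Assume first that |w − 2| < 1, so |w| < 3. Then |-w^2 - 4w - 7| ≤ 3^2 + 4·3 + 7 = 28.
Hence |(-w^3 - 2w^2 + w - 3) + 17| ≤ 28|w − 2| < ε provided |w − 2| < ε/28.
Take δ = min(1, ε/28). Then 0 < |w − 2| < δ gives both |w − 2| < 1 and |w − 2| < ε/28, so |(-w^3 - 2w^2 + w - 3) + 17| < ε.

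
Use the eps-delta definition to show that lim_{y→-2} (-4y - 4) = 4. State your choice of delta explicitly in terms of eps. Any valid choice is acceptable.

Let eps > 0 be given. We need delta > 0 so that 0 < |y + 2| < delta implies |(-4y - 4) − 4| < eps.
Since (-4y - 4) − 4 = -4(y + 2), we have |(-4y - 4) − 4| = 4|y + 2|.
So 4|y + 2| < eps exactly when |y + 2| < eps/4.
Choosing delta = eps/4 gives |(-4y - 4) − 4| = 4|y + 2| < eps whenever |y + 2| < delta.

delta = eps/4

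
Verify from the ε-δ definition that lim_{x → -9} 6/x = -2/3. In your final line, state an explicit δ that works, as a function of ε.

Let ε > 0. We seek δ > 0 such that 0 < |x + 9| < δ implies |6/x + 2/3| < ε.
|6/x + 2/3| = 6·|-9 − x|/(9·|x|) = 6|x + 9|/(9|x|).
Restrict δ ≤ 9/2. Then |x + 9| < 9/2 gives |x| > 9/2, so 9|x| > 81/2.
Then |6/x + 2/3| < 6|x + 9|/(81/2), which is < ε when |x + 9| < (27/4)ε.
Take δ = min(9/2, (27/4)ε). Then 0 < |x + 9| < δ gives both |x + 9| < 9/2 and |x + 9| < (27/4)ε, so |6/x + 2/3| < ε.

δ = min(9/2, (27/4)ε)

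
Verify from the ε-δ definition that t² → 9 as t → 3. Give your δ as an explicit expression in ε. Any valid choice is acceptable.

Suppose ε > 0. We seek δ > 0 with 0 < |t − 3| < δ ⇒ |t² − 9| < ε.
Factor: t² − 9 = (t − 3)(t + 3), so |t² − 9| = |t − 3|·|t + 3|.
Restrict δ ≤ 1. Then |t − 3| < 1 gives |t| < 4, so by the triangle inequality |t + 3| ≤ 4 + 3 = 7.
Hence |t² − 9| ≤ 7|t − 3|, which is < ε once |t − 3| < ε/7.
Take δ = min(1, ε/7). If 0 < |t − 3| < δ then both bounds hold and |t² − 9| ≤ 7|t − 3| < 7·(ε/7) = ε.

δ = min(1, ε/7)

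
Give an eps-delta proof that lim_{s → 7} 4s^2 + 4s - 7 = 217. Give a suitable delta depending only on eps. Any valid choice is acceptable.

Fix eps > 0. We want delta > 0 such that 0 < |s − 7| < delta implies |(4s^2 + 4s - 7) − 217| < eps.
(4s^2 + 4s - 7) − 217 = 4s^2 + 4s - 224 = (s − 7)(4s + 32).
So |(4s^2 + 4s - 7) − 217| = |s − 7|·|4s + 32|.
Assume first that |s − 7| < 2, so |s| < 9. Then |4s + 32| ≤ 4·9 + 32 = 68.
Hence |(4s^2 + 4s - 7) − 217| ≤ 68|s − 7| < eps provided |s − 7| < eps/68.
Take delta = min(2, eps/68). Then 0 < |s − 7| < delta gives both |s − 7| < 2 and |s − 7| < eps/68, so |(4s^2 + 4s - 7) − 217| < eps.

delta = min(2, eps/68)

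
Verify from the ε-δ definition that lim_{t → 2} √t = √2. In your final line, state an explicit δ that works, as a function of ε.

Fix ε > 0. We want δ > 0 such that 0 < |t − 2| < δ implies |√t − √2| < ε.
Multiplying by the conjugate, |√t − √2| = |t − 2|/(√t + √2).
Restrict δ ≤ 2 so that |t − 2| < 2 forces t > 0, and then √t + √2 > √2.
Hence |√t − √2| < |t − 2|/√2, which is < ε once |t − 2| < √2·ε.
Take δ = min(2, √2·ε). If 0 < |t − 2| < δ then t > 0 and |√t − √2| < |t − 2|/√2 < ε.

δ = min(2, √2·ε)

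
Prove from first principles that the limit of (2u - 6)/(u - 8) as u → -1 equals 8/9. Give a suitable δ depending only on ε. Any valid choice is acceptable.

δ = min(9/2, (81/20)ε)

Let ε > 0. We want δ > 0 with 0 < |u + 1| < δ ⇒ |(2u - 6)/(u - 8) − (8/9)| < ε.
Combining over a common denominator, (2u - 6)/(u - 8) − (8/9) = [(2u - 6)·(-9) − (-8)·(u - 8)] / [(-9)·(u - 8)] = -10(u + 1) / ((-9)(u - 8)).
So |(2u - 6)/(u - 8) − (8/9)| = 10|u + 1| / (9·|u − 8|).
Restrict δ ≤ 9/2. Then |u + 1| < 9/2 gives |u − 8| = |(u + 1) + (-9)| ≥ 9 − 9/2 = 9/2.
Hence |(2u - 6)/(u - 8) − (8/9)| < 10|u + 1|/(9·(9/2)) = (20/81)|u + 1|, which is < ε once |u + 1| < (81/20)ε.
Take δ = min(9/2, (81/20)ε). Then 0 < |u + 1| < δ forces both bounds, so |(2u - 6)/(u - 8) − (8/9)| < ε.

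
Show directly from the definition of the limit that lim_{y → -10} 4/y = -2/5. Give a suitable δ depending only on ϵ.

Suppose ϵ > 0. We seek δ > 0 such that 0 < |y + 10| < δ implies |4/y + 2/5| < ϵ.
|4/y + 2/5| = 4·|-10 − y|/(10·|y|) = 4|y + 10|/(10|y|).
Restrict δ ≤ 5. Then |y + 10| < 5 gives |y| > 5, so 10|y| > 50.
Then |4/y + 2/5| < 4|y + 10|/50, which is < ϵ when |y + 10| < (25/2)ϵ.
Take δ = min(5, (25/2)ϵ). Then 0 < |y + 10| < δ gives both |y + 10| < 5 and |y + 10| < (25/2)ϵ, so |4/y + 2/5| < ϵ.

δ = min(5, (25/2)ϵ)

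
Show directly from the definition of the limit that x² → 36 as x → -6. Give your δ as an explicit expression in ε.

Suppose ε > 0. We seek δ > 0 with 0 < |x + 6| < δ ⇒ |x² − 36| < ε.
Factor: x² − 36 = (x + 6)(x - 6), so |x² − 36| = |x + 6|·|x - 6|.
Restrict δ ≤ 1. Then |x + 6| < 1 gives |x| < 7, so by the triangle inequality |x - 6| ≤ 7 + 6 = 13.
Hence |x² − 36| ≤ 13|x + 6|, which is < ε once |x + 6| < ε/13.
Take δ = min(1, ε/13). If 0 < |x + 6| < δ then both bounds hold and |x² − 36| ≤ 13|x + 6| < 13·(ε/13) = ε.

δ = min(1, ε/13)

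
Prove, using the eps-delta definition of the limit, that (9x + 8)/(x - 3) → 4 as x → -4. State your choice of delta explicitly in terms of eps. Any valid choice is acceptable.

Let eps > 0 be given. We want delta > 0 with 0 < |x + 4| < delta ⇒ |(9x + 8)/(x - 3) − 4| < eps.
Combining over a common denominator, (9x + 8)/(x - 3) − 4 = [(9x + 8)·(-7) − (-28)·(x - 3)] / [(-7)·(x - 3)] = -35(x + 4) / ((-7)(x - 3)).
So |(9x + 8)/(x - 3) − 4| = 35|x + 4| / (7·|x − 3|).
Require delta ≤ 7/2, so |x − 3| ≥ |-7| − |x + 4| > 7 − 7/2 = 7/2.
Hence |(9x + 8)/(x - 3) − 4| < 35|x + 4|/(7·(7/2)) = (10/7)|x + 4|, which is < eps once |x + 4| < (7/10)eps.
Take delta = min(7/2, (7/10)eps). Then 0 < |x + 4| < delta forces both bounds, so |(9x + 8)/(x - 3) − 4| < eps.

delta = min(7/2, (7/10)eps)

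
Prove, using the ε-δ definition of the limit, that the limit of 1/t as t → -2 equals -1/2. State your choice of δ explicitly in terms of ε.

Let ε > 0. We seek δ > 0 such that 0 < |t + 2| < δ implies |1/t + 1/2| < ε.
|1/t + 1/2| = |-2 − t|/(2·|t|) = |t + 2|/(2|t|).
Require δ ≤ 1 so that |t| > 2 − 1 = 1, hence 2|t| > 2.
Then |1/t + 1/2| < |t + 2|/2, which is < ε when |t + 2| < 2ε.
Take δ = min(1, 2ε). Then 0 < |t + 2| < δ gives both |t + 2| < 1 and |t + 2| < 2ε, so |1/t + 1/2| < ε.

δ = min(1, 2ε)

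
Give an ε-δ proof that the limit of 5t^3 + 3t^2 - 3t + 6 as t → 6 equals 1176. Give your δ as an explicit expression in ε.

Fix ε > 0. We want δ > 0 such that 0 < |t − 6| < δ implies |(5t^3 + 3t^2 - 3t + 6) − 1176| < ε.
(5t^3 + 3t^2 - 3t + 6) − 1176 = 5t^3 + 3t^2 - 3t - 1170 = (t − 6)(5t^2 + 33t + 195).
So |(5t^3 + 3t^2 - 3t + 6) − 1176| = |t − 6|·|5t^2 + 33t + 195|.
Assume first that |t − 6| < 1, so |t| < 7. Then |5t^2 + 33t + 195| ≤ 5·7^2 + 33·7 + 195 = 671.
Hence |(5t^3 + 3t^2 - 3t + 6) − 1176| ≤ 671|t − 6| < ε provided |t − 6| < ε/671.
Choosing δ = min(1, ε/671) ensures both conditions, hence |(5t^3 + 3t^2 - 3t + 6) − 1176| < ε.

δ = min(1, ε/671)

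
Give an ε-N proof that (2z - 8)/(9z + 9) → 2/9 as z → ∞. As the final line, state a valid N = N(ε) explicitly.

Let ε > 0 be given. We seek N > 0 such that z > N implies |(2z - 8)/(9z + 9) − (2/9)| < ε.
(2z - 8)/(9z + 9) − (2/9) = (9(2z - 8) − 2(9z + 9)) / (9(9z + 9)) = -90/(9(9z + 9)).
For z > 0 we have 9z + 9 > 9z, so |(2z - 8)/(9z + 9) − (2/9)| = 90/(9(9z + 9)) < 90/(9·9z) = (10/9)/z.
Thus |(2z - 8)/(9z + 9) − (2/9)| < ε whenever z > (10/9)/ε.
Take N = (10/9)/ε. If z > N then |(2z - 8)/(9z + 9) − (2/9)| < (10/9)/z < ε.

N = (10/9)/ε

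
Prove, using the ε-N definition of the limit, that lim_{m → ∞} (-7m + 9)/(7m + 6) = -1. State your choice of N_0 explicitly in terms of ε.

Let ε > 0 be given. For m ≥ 1, |(-7m + 9)/(7m + 6) + 1| = |105|/(7(7m + 6)) = 105/(7(7m + 6)).
Since 7m + 6 ≥ 7m for m ≥ 1, this is ≤ 105/(7·7m) = (15/7)/m.
So |(-7m + 9)/(7m + 6) + 1| < ε whenever m > (15/7)/ε.
Take N_0 = (15/7)/ε. If m > N_0 then |(-7m + 9)/(7m + 6) + 1| ≤ (15/7)/m < ε.

N_0 = (15/7)/ε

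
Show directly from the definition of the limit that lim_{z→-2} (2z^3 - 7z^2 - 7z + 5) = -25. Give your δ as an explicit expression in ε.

Fix ε > 0. We want δ > 0 such that 0 < |z + 2| < δ implies |(2z^3 - 7z^2 - 7z + 5) + 25| < ε.
(2z^3 - 7z^2 - 7z + 5) + 25 = 2z^3 - 7z^2 - 7z + 30 = (z + 2)(2z^2 - 11z + 15).
So |(2z^3 - 7z^2 - 7z + 5) + 25| = |z + 2|·|2z^2 - 11z + 15|.
Assume first that |z + 2| < 1, so |z| < 3. Then |2z^2 - 11z + 15| ≤ 2·3^2 + 11·3 + 15 = 66.
Hence |(2z^3 - 7z^2 - 7z + 5) + 25| ≤ 66|z + 2| < ε provided |z + 2| < ε/66.
Choosing δ = min(1, ε/66) ensures both conditions, hence |(2z^3 - 7z^2 - 7z + 5) + 25| < ε.

δ = min(1, ε/66)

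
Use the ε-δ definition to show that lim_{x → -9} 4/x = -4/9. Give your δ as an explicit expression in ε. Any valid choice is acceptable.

Let ε > 0 be given. We seek δ > 0 such that 0 < |x + 9| < δ implies |4/x + 4/9| < ε.
|4/x + 4/9| = 4·|-9 − x|/(9·|x|) = 4|x + 9|/(9|x|).
Restrict δ ≤ 9/2. Then |x + 9| < 9/2 gives |x| > 9/2, so 9|x| > 81/2.
Then |4/x + 4/9| < 4|x + 9|/(81/2), which is < ε when |x + 9| < (81/8)ε.
Take δ = min(9/2, (81/8)ε). Then 0 < |x + 9| < δ gives both |x + 9| < 9/2 and |x + 9| < (81/8)ε, so |4/x + 4/9| < ε.

δ = min(9/2, (81/8)ε)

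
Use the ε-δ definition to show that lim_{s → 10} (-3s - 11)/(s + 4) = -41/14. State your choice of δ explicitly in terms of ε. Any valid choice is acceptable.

δ = min(7, 98ε)

Suppose ε > 0. We want δ > 0 with 0 < |s − 10| < δ ⇒ |(-3s - 11)/(s + 4) + 41/14| < ε.
Combining over a common denominator, (-3s - 11)/(s + 4) + 41/14 = [(-3s - 11)·14 − (-41)·(s + 4)] / [14·(s + 4)] = -1(s − 10) / (14(s + 4)).
So |(-3s - 11)/(s + 4) + 41/14| = |s − 10| / (14·|s + 4|).
Restrict δ ≤ 7. Then |s − 10| < 7 gives |s + 4| = |(s − 10) + 14| ≥ 14 − 7 = 7.
Hence |(-3s - 11)/(s + 4) + 41/14| < |s − 10|/(14·7) = (1/98)|s − 10|, which is < ε once |s − 10| < 98ε.
Take δ = min(7, 98ε). Then 0 < |s − 10| < δ forces both bounds, so |(-3s - 11)/(s + 4) + 41/14| < ε.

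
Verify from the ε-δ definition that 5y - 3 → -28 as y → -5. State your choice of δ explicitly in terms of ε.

Suppose ε > 0. We need δ > 0 so that 0 < |y + 5| < δ implies |(5y - 3) + 28| < ε.
Since (5y - 3) + 28 = 5(y + 5), we have |(5y - 3) + 28| = 5|y + 5|.
So 5|y + 5| < ε exactly when |y + 5| < ε/5.
Take δ = ε/5. If 0 < |y + 5| < δ then |(5y - 3) + 28| = 5|y + 5| < 5·(ε/5) = ε.

δ = ε/5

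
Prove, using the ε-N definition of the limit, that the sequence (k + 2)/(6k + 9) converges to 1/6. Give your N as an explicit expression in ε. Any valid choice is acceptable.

N = (1/12)/ε

Let ε > 0. For k ≥ 1, |(k + 2)/(6k + 9) − (1/6)| = |3|/(6(6k + 9)) = 3/(6(6k + 9)).
Since 6k + 9 ≥ 6k for k ≥ 1, this is ≤ 3/(6·6k) = (1/12)/k.
So |(k + 2)/(6k + 9) − (1/6)| < ε whenever k > (1/12)/ε.
Take N = (1/12)/ε. If k > N then |(k + 2)/(6k + 9) − (1/6)| ≤ (1/12)/k < ε.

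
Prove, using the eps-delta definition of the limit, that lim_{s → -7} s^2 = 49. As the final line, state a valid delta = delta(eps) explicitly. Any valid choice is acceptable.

delta = min(1, eps/15)

Fix eps > 0. We seek delta > 0 with 0 < |s + 7| < delta ⇒ |s^2 − 49| < eps.
Factor: s^2 − 49 = (s + 7)(s - 7), so |s^2 − 49| = |s + 7|·|s - 7|.
Impose delta ≤ 1 so that |s| < 8; then |s - 7| ≤ 15.
Hence |s^2 − 49| ≤ 15|s + 7|, which is < eps once |s + 7| < eps/15.
Take delta = min(1, eps/15). If 0 < |s + 7| < delta then both bounds hold and |s^2 − 49| ≤ 15|s + 7| < 15·(eps/15) = eps.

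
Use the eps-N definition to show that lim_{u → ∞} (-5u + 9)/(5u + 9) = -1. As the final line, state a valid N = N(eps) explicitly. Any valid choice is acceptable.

Let eps > 0. We seek N > 0 such that u > N implies |(-5u + 9)/(5u + 9) + 1| < eps.
(-5u + 9)/(5u + 9) + 1 = (5(-5u + 9) − (-5)(5u + 9)) / (5(5u + 9)) = 90/(5(5u + 9)).
For u > 0 we have 5u + 9 > 5u, so |(-5u + 9)/(5u + 9) + 1| = 90/(5(5u + 9)) < 90/(5·5u) = (18/5)/u.
Thus |(-5u + 9)/(5u + 9) + 1| < eps whenever u > (18/5)/eps.
Take N = (18/5)/eps. If u > N then |(-5u + 9)/(5u + 9) + 1| < (18/5)/u < eps.

N = (18/5)/eps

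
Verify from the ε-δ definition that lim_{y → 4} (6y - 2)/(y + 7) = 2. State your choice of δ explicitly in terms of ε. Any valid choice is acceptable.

Let ε > 0. We want δ > 0 with 0 < |y − 4| < δ ⇒ |(6y - 2)/(y + 7) − 2| < ε.
Combining over a common denominator, (6y - 2)/(y + 7) − 2 = [(6y - 2)·11 − 22·(y + 7)] / [11·(y + 7)] = 44(y − 4) / (11(y + 7)).
So |(6y - 2)/(y + 7) − 2| = 44|y − 4| / (11·|y + 7|).
Restrict δ ≤ 11/2. Then |y − 4| < 11/2 gives |y + 7| = |(y − 4) + 11| ≥ 11 − 11/2 = 11/2.
Hence |(6y - 2)/(y + 7) − 2| < 44|y − 4|/(11·(11/2)) = (8/11)|y − 4|, which is < ε once |y − 4| < (11/8)ε.
Take δ = min(11/2, (11/8)ε). Then 0 < |y − 4| < δ forces both bounds, so |(6y - 2)/(y + 7) − 2| < ε.

δ = min(11/2, (11/8)ε)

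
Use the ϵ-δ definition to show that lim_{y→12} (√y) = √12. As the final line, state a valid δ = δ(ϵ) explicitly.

δ = min(12, √12·ϵ)

Fix ϵ > 0. We want δ > 0 such that 0 < |y − 12| < δ implies |√y − √12| < ϵ.
Rationalise: √y − √12 = (y − 12)/(√y + √12), so |√y − √12| = |y − 12|/(√y + √12).
Restrict δ ≤ 12 so that |y − 12| < 12 forces y > 0, and then √y + √12 > √12.
Hence |√y − √12| < |y − 12|/√12, which is < ϵ once |y − 12| < √12·ϵ.
Take δ = min(12, √12·ϵ). If 0 < |y − 12| < δ then y > 0 and |√y − √12| < |y − 12|/√12 < ϵ.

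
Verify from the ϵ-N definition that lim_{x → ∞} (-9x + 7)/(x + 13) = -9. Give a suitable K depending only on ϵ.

Let ϵ > 0. We seek K > 0 such that x > K implies |(-9x + 7)/(x + 13) + 9| < ϵ.
(-9x + 7)/(x + 13) + 9 = ((-9x + 7) − (-9)(x + 13)) / ((x + 13)) = 124/((x + 13)).
For x > 0 we have x + 13 > x, so |(-9x + 7)/(x + 13) + 9| = 124/((x + 13)) < 124/(x) = 124/x.
Thus |(-9x + 7)/(x + 13) + 9| < ϵ whenever x > 124/ϵ.
Take K = 124/ϵ. If x > K then |(-9x + 7)/(x + 13) + 9| < 124/x < ϵ.

K = 124/ϵ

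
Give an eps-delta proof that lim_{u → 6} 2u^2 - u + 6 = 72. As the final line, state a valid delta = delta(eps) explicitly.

Let eps > 0. We want delta > 0 such that 0 < |u − 6| < delta implies |(2u^2 - u + 6) − 72| < eps.
(2u^2 - u + 6) − 72 = 2u^2 - u - 66 = (u − 6)(2u + 11).
So |(2u^2 - u + 6) − 72| = |u − 6|·|2u + 11|.
Require delta ≤ 1. Then |u − 6| < 1 gives |u| < 7, and by the triangle inequality |2u + 11| ≤ 2·7 + 11 = 25.
Hence |(2u^2 - u + 6) − 72| ≤ 25|u − 6| < eps provided |u − 6| < eps/25.
Take delta = min(1, eps/25). Then 0 < |u − 6| < delta gives both |u − 6| < 1 and |u − 6| < eps/25, so |(2u^2 - u + 6) − 72| < eps.

delta = min(1, eps/25)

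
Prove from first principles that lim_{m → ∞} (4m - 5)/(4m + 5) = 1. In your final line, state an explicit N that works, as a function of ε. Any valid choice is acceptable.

Let ε > 0 be given. For m ≥ 1, |(4m - 5)/(4m + 5) − 1| = |-40|/(4(4m + 5)) = 40/(4(4m + 5)).
Since 4m + 5 ≥ 4m for m ≥ 1, this is ≤ 40/(4·4m) = (5/2)/m.
So |(4m - 5)/(4m + 5) − 1| < ε whenever m > (5/2)/ε.
Take N = (5/2)/ε. If m > N then |(4m - 5)/(4m + 5) − 1| ≤ (5/2)/m < ε.

N = (5/2)/ε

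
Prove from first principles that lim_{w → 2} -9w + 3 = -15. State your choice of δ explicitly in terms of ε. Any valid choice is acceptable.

Fix ε > 0. We need δ > 0 so that 0 < |w − 2| < δ implies |(-9w + 3) + 15| < ε.
Since (-9w + 3) + 15 = -9(w − 2), we have |(-9w + 3) + 15| = 9|w − 2|.
Thus it suffices that |w − 2| < ε/9.
Take δ = ε/9. If 0 < |w − 2| < δ then |(-9w + 3) + 15| = 9|w − 2| < 9·(ε/9) = ε.

δ = ε/9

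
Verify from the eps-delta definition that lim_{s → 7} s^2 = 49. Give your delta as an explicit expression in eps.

Fix eps > 0. We seek delta > 0 with 0 < |s − 7| < delta ⇒ |s^2 − 49| < eps.
Factor: s^2 − 49 = (s − 7)(s + 7), so |s^2 − 49| = |s − 7|·|s + 7|.
Restrict delta ≤ 1. Then |s − 7| < 1 gives |s| < 8, so by the triangle inequality |s + 7| ≤ 8 + 7 = 15.
Hence |s^2 − 49| ≤ 15|s − 7|, which is < eps once |s − 7| < eps/15.
Take delta = min(1, eps/15). If 0 < |s − 7| < delta then both bounds hold and |s^2 − 49| ≤ 15|s − 7| < 15·(eps/15) = eps.

delta = min(1, eps/15)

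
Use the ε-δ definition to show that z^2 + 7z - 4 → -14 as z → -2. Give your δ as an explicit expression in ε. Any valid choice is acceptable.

δ = min(1, ε/8)

Fix ε > 0. We want δ > 0 such that 0 < |z + 2| < δ implies |(z^2 + 7z - 4) + 14| < ε.
(z^2 + 7z - 4) + 14 = z^2 + 7z + 10 = (z + 2)(z + 5).
So |(z^2 + 7z - 4) + 14| = |z + 2|·|z + 5|.
Assume first that |z + 2| < 1, so |z| < 3. Then |z + 5| ≤ 3 + 5 = 8.
Hence |(z^2 + 7z - 4) + 14| ≤ 8|z + 2| < ε provided |z + 2| < ε/8.
Take δ = min(1, ε/8). Then 0 < |z + 2| < δ gives both |z + 2| < 1 and |z + 2| < ε/8, so |(z^2 + 7z - 4) + 14| < ε.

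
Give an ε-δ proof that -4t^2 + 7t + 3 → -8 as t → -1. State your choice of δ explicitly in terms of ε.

δ = min(2, ε/23)

Let ε > 0. We want δ > 0 such that 0 < |t + 1| < δ implies |(-4t^2 + 7t + 3) + 8| < ε.
(-4t^2 + 7t + 3) + 8 = -4t^2 + 7t + 11 = (t + 1)(-4t + 11).
So |(-4t^2 + 7t + 3) + 8| = |t + 1|·|-4t + 11|.
Assume first that |t + 1| < 2, so |t| < 3. Then |-4t + 11| ≤ 4·3 + 11 = 23.
Hence |(-4t^2 + 7t + 3) + 8| ≤ 23|t + 1| < ε provided |t + 1| < ε/23.
Take δ = min(2, ε/23). Then 0 < |t + 1| < δ gives both |t + 1| < 2 and |t + 1| < ε/23, so |(-4t^2 + 7t + 3) + 8| < ε.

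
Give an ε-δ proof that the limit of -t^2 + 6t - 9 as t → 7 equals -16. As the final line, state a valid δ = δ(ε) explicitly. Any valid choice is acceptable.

Let ε > 0 be given. We want δ > 0 such that 0 < |t − 7| < δ implies |(-t^2 + 6t - 9) + 16| < ε.
(-t^2 + 6t - 9) + 16 = -t^2 + 6t + 7 = (t − 7)(-t - 1).
So |(-t^2 + 6t - 9) + 16| = |t − 7|·|-t - 1|.
Assume first that |t − 7| < 2, so |t| < 9. Then |-t - 1| ≤ 9 + 1 = 10.
Hence |(-t^2 + 6t - 9) + 16| ≤ 10|t − 7| < ε provided |t − 7| < ε/10.
Take δ = min(2, ε/10). Then 0 < |t − 7| < δ gives both |t − 7| < 2 and |t − 7| < ε/10, so |(-t^2 + 6t - 9) + 16| < ε.

δ = min(2, ε/10)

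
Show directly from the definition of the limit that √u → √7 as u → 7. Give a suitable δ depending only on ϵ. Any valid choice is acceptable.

Fix ϵ > 0. We want δ > 0 such that 0 < |u − 7| < δ implies |√u − √7| < ϵ.
Multiplying by the conjugate, |√u − √7| = |u − 7|/(√u + √7).
Restrict δ ≤ 7 so that |u − 7| < 7 forces u > 0, and then √u + √7 > √7.
Hence |√u − √7| < |u − 7|/√7, which is < ϵ once |u − 7| < √7·ϵ.
Take δ = min(7, √7·ϵ). If 0 < |u − 7| < δ then u > 0 and |√u − √7| < |u − 7|/√7 < ϵ.

δ = min(7, √7·ϵ)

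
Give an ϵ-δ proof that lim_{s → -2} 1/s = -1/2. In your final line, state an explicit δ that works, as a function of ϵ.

δ = min(1, 2ϵ)

Let ϵ > 0 be given. We seek δ > 0 such that 0 < |s + 2| < δ implies |1/s + 1/2| < ϵ.
|1/s + 1/2| = |-2 − s|/(2·|s|) = |s + 2|/(2|s|).
Require δ ≤ 1 so that |s| > 2 − 1 = 1, hence 2|s| > 2.
Then |1/s + 1/2| < |s + 2|/2, which is < ϵ when |s + 2| < 2ϵ.
Take δ = min(1, 2ϵ). Then 0 < |s + 2| < δ gives both |s + 2| < 1 and |s + 2| < 2ϵ, so |1/s + 1/2| < ϵ.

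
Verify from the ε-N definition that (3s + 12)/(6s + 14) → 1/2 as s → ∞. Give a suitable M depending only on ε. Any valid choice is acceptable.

M = (5/6)/ε

Fix ε > 0. We seek M > 0 such that s > M implies |(3s + 12)/(6s + 14) − (1/2)| < ε.
(3s + 12)/(6s + 14) − (1/2) = (6(3s + 12) − 3(6s + 14)) / (6(6s + 14)) = 30/(6(6s + 14)).
For s > 0 we have 6s + 14 > 6s, so |(3s + 12)/(6s + 14) − (1/2)| = 30/(6(6s + 14)) < 30/(6·6s) = (5/6)/s.
Thus |(3s + 12)/(6s + 14) − (1/2)| < ε whenever s > (5/6)/ε.
Take M = (5/6)/ε. If s > M then |(3s + 12)/(6s + 14) − (1/2)| < (5/6)/s < ε.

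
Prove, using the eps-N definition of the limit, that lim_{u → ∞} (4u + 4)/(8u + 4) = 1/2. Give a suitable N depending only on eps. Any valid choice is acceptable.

N = (1/4)/eps

Let eps > 0. We seek N > 0 such that u > N implies |(4u + 4)/(8u + 4) − (1/2)| < eps.
(4u + 4)/(8u + 4) − (1/2) = (8(4u + 4) − 4(8u + 4)) / (8(8u + 4)) = 16/(8(8u + 4)).
For u > 0 we have 8u + 4 > 8u, so |(4u + 4)/(8u + 4) − (1/2)| = 16/(8(8u + 4)) < 16/(8·8u) = (1/4)/u.
Thus |(4u + 4)/(8u + 4) − (1/2)| < eps whenever u > (1/4)/eps.
Take N = (1/4)/eps. If u > N then |(4u + 4)/(8u + 4) − (1/2)| < (1/4)/u < eps.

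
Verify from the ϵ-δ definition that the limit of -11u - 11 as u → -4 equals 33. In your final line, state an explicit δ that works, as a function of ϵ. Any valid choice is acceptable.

Fix ϵ > 0. We need δ > 0 so that 0 < |u + 4| < δ implies |(-11u - 11) − 33| < ϵ.
|(-11u - 11) − 33| = |-11u - 44| = 11|u + 4|.
So 11|u + 4| < ϵ exactly when |u + 4| < ϵ/11.
Take δ = ϵ/11. If 0 < |u + 4| < δ then |(-11u - 11) − 33| = 11|u + 4| < 11·(ϵ/11) = ϵ.

δ = ϵ/11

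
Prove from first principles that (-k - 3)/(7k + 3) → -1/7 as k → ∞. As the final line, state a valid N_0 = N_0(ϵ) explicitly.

N_0 = (18/49)/ϵ

Let ϵ > 0 be given. For k ≥ 1, |(-k - 3)/(7k + 3) + 1/7| = |-18|/(7(7k + 3)) = 18/(7(7k + 3)).
Since 7k + 3 ≥ 7k for k ≥ 1, this is ≤ 18/(7·7k) = (18/49)/k.
So |(-k - 3)/(7k + 3) + 1/7| < ϵ whenever k > (18/49)/ϵ.
Take N_0 = (18/49)/ϵ. If k > N_0 then |(-k - 3)/(7k + 3) + 1/7| ≤ (18/49)/k < ϵ.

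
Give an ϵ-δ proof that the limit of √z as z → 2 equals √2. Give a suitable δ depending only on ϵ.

Let ϵ > 0. We want δ > 0 such that 0 < |z − 2| < δ implies |√z − √2| < ϵ.
Multiplying by the conjugate, |√z − √2| = |z − 2|/(√z + √2).
Restrict δ ≤ 2 so that |z − 2| < 2 forces z > 0, and then √z + √2 > √2.
Hence |√z − √2| < |z − 2|/√2, which is < ϵ once |z − 2| < √2·ϵ.
Take δ = min(2, √2·ϵ). If 0 < |z − 2| < δ then z > 0 and |√z − √2| < |z − 2|/√2 < ϵ.

δ = min(2, √2·ϵ)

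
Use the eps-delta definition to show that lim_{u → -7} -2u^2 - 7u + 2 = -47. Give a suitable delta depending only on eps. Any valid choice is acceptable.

delta = min(1, eps/23)

Suppose eps > 0. We want delta > 0 such that 0 < |u + 7| < delta implies |(-2u^2 - 7u + 2) + 47| < eps.
(-2u^2 - 7u + 2) + 47 = -2u^2 - 7u + 49 = (u + 7)(-2u + 7).
So |(-2u^2 - 7u + 2) + 47| = |u + 7|·|-2u + 7|.
Assume first that |u + 7| < 1, so |u| < 8. Then |-2u + 7| ≤ 2·8 + 7 = 23.
Hence |(-2u^2 - 7u + 2) + 47| ≤ 23|u + 7| < eps provided |u + 7| < eps/23.
Take delta = min(1, eps/23). Then 0 < |u + 7| < delta gives both |u + 7| < 1 and |u + 7| < eps/23, so |(-2u^2 - 7u + 2) + 47| < eps.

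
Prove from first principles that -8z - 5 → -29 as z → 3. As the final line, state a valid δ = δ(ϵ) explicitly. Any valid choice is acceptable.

δ = ϵ/8

Suppose ϵ > 0. We need δ > 0 so that 0 < |z − 3| < δ implies |(-8z - 5) + 29| < ϵ.
|(-8z - 5) + 29| = |-8z + 24| = 8|z − 3|.
So 8|z − 3| < ϵ exactly when |z − 3| < ϵ/8.
Choosing δ = ϵ/8 gives |(-8z - 5) + 29| = 8|z − 3| < ϵ whenever |z − 3| < δ.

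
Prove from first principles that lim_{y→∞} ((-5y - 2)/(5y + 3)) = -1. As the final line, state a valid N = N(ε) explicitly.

Let ε > 0 be given. We seek N > 0 such that y > N implies |(-5y - 2)/(5y + 3) + 1| < ε.
(-5y - 2)/(5y + 3) + 1 = (5(-5y - 2) − (-5)(5y + 3)) / (5(5y + 3)) = 5/(5(5y + 3)).
For y > 0 we have 5y + 3 > 5y, so |(-5y - 2)/(5y + 3) + 1| = 5/(5(5y + 3)) < 5/(5·5y) = (1/5)/y.
Thus |(-5y - 2)/(5y + 3) + 1| < ε whenever y > (1/5)/ε.
Take N = (1/5)/ε. If y > N then |(-5y - 2)/(5y + 3) + 1| < (1/5)/y < ε.

N = (1/5)/ε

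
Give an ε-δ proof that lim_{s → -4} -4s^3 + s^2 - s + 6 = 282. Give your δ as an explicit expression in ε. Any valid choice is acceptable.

Let ε > 0 be given. We want δ > 0 such that 0 < |s + 4| < δ implies |(-4s^3 + s^2 - s + 6) − 282| < ε.
(-4s^3 + s^2 - s + 6) − 282 = -4s^3 + s^2 - s - 276 = (s + 4)(-4s^2 + 17s - 69).
So |(-4s^3 + s^2 - s + 6) − 282| = |s + 4|·|-4s^2 + 17s - 69|.
Assume first that |s + 4| < 1, so |s| < 5. Then |-4s^2 + 17s - 69| ≤ 4·5^2 + 17·5 + 69 = 254.
Hence |(-4s^3 + s^2 - s + 6) − 282| ≤ 254|s + 4| < ε provided |s + 4| < ε/254.
Take δ = min(1, ε/254). Then 0 < |s + 4| < δ gives both |s + 4| < 1 and |s + 4| < ε/254, so |(-4s^3 + s^2 - s + 6) − 282| < ε.

δ = min(1, ε/254)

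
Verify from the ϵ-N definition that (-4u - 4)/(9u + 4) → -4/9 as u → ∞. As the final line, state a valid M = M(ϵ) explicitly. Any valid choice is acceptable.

Fix ϵ > 0. We seek M > 0 such that u > M implies |(-4u - 4)/(9u + 4) + 4/9| < ϵ.
(-4u - 4)/(9u + 4) + 4/9 = (9(-4u - 4) − (-4)(9u + 4)) / (9(9u + 4)) = -20/(9(9u + 4)).
For u > 0 we have 9u + 4 > 9u, so |(-4u - 4)/(9u + 4) + 4/9| = 20/(9(9u + 4)) < 20/(9·9u) = (20/81)/u.
Thus |(-4u - 4)/(9u + 4) + 4/9| < ϵ whenever u > (20/81)/ϵ.
Take M = (20/81)/ϵ. If u > M then |(-4u - 4)/(9u + 4) + 4/9| < (20/81)/u < ϵ.

M = (20/81)/ϵ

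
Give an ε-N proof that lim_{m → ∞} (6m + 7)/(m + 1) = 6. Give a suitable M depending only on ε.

Let ε > 0. For m ≥ 1, |(6m + 7)/(m + 1) − 6| = |1|/((m + 1)) = 1/((m + 1)).
Since m + 1 ≥ m for m ≥ 1, this is ≤ 1/(m) = 1/m.
So |(6m + 7)/(m + 1) − 6| < ε whenever m > 1/ε.
Take M = 1/ε. If m > M then |(6m + 7)/(m + 1) − 6| ≤ 1/m < ε.

M = 1/ε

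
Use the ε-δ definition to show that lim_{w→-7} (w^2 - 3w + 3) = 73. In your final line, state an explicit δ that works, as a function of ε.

Let ε > 0 be given. We want δ > 0 such that 0 < |w + 7| < δ implies |(w^2 - 3w + 3) − 73| < ε.
(w^2 - 3w + 3) − 73 = w^2 - 3w - 70 = (w + 7)(w - 10).
So |(w^2 - 3w + 3) − 73| = |w + 7|·|w - 10|.
Assume first that |w + 7| < 1, so |w| < 8. Then |w - 10| ≤ 8 + 10 = 18.
Hence |(w^2 - 3w + 3) − 73| ≤ 18|w + 7| < ε provided |w + 7| < ε/18.
Take δ = min(1, ε/18). Then 0 < |w + 7| < δ gives both |w + 7| < 1 and |w + 7| < ε/18, so |(w^2 - 3w + 3) − 73| < ε.

δ = min(1, ε/18)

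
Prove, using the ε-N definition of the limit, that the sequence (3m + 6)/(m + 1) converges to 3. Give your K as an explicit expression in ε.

Fix ε > 0. For m ≥ 1, |(3m + 6)/(m + 1) − 3| = |3|/((m + 1)) = 3/((m + 1)).
Since m + 1 ≥ m for m ≥ 1, this is ≤ 3/(m) = 3/m.
So |(3m + 6)/(m + 1) − 3| < ε whenever m > 3/ε.
Take K = 3/ε. If m > K then |(3m + 6)/(m + 1) − 3| ≤ 3/m < ε.

K = 3/ε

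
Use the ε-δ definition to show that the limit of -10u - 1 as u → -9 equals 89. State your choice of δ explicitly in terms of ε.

Let ε > 0. We need δ > 0 so that 0 < |u + 9| < δ implies |(-10u - 1) − 89| < ε.
|(-10u - 1) − 89| = |-10u - 90| = 10|u + 9|.
So 10|u + 9| < ε exactly when |u + 9| < ε/10.
Choosing δ = ε/10 gives |(-10u - 1) − 89| = 10|u + 9| < ε whenever |u + 9| < δ.

δ = ε/10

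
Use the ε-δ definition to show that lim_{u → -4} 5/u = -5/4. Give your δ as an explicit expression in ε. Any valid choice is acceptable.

Suppose ε > 0. We seek δ > 0 such that 0 < |u + 4| < δ implies |5/u + 5/4| < ε.
|5/u + 5/4| = 5·|-4 − u|/(4·|u|) = 5|u + 4|/(4|u|).
Restrict δ ≤ 2. Then |u + 4| < 2 gives |u| > 2, so 4|u| > 8.
Then |5/u + 5/4| < 5|u + 4|/8, which is < ε when |u + 4| < (8/5)ε.
Take δ = min(2, (8/5)ε). Then 0 < |u + 4| < δ gives both |u + 4| < 2 and |u + 4| < (8/5)ε, so |5/u + 5/4| < ε.

δ = min(2, (8/5)ε)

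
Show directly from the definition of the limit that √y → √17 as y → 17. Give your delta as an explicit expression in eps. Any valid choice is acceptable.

delta = min(17, √17·eps)

Suppose eps > 0. We want delta > 0 such that 0 < |y − 17| < delta implies |√y − √17| < eps.
Rationalise: √y − √17 = (y − 17)/(√y + √17), so |√y − √17| = |y − 17|/(√y + √17).
Restrict delta ≤ 17 so that |y − 17| < 17 forces y > 0, and then √y + √17 > √17.
Hence |√y − √17| < |y − 17|/√17, which is < eps once |y − 17| < √17·eps.
Take delta = min(17, √17·eps). If 0 < |y − 17| < delta then y > 0 and |√y − √17| < |y − 17|/√17 < eps.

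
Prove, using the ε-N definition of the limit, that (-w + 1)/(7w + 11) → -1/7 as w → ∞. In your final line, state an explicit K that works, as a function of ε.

Fix ε > 0. We seek K > 0 such that w > K implies |(-w + 1)/(7w + 11) + 1/7| < ε.
(-w + 1)/(7w + 11) + 1/7 = (7(-w + 1) − (-1)(7w + 11)) / (7(7w + 11)) = 18/(7(7w + 11)).
For w > 0 we have 7w + 11 > 7w, so |(-w + 1)/(7w + 11) + 1/7| = 18/(7(7w + 11)) < 18/(7·7w) = (18/49)/w.
Thus |(-w + 1)/(7w + 11) + 1/7| < ε whenever w > (18/49)/ε.
Take K = (18/49)/ε. If w > K then |(-w + 1)/(7w + 11) + 1/7| < (18/49)/w < ε.

K = (18/49)/ε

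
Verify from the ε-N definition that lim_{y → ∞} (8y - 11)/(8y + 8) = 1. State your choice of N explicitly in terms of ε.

N = (19/8)/ε

Fix ε > 0. We seek N > 0 such that y > N implies |(8y - 11)/(8y + 8) − 1| < ε.
(8y - 11)/(8y + 8) − 1 = (8(8y - 11) − 8(8y + 8)) / (8(8y + 8)) = -152/(8(8y + 8)).
For y > 0 we have 8y + 8 > 8y, so |(8y - 11)/(8y + 8) − 1| = 152/(8(8y + 8)) < 152/(8·8y) = (19/8)/y.
Thus |(8y - 11)/(8y + 8) − 1| < ε whenever y > (19/8)/ε.
Take N = (19/8)/ε. If y > N then |(8y - 11)/(8y + 8) − 1| < (19/8)/y < ε.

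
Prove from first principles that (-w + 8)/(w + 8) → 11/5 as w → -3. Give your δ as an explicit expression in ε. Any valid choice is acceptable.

δ = min(5/2, (25/32)ε)

Let ε > 0 be given. We want δ > 0 with 0 < |w + 3| < δ ⇒ |(-w + 8)/(w + 8) − (11/5)| < ε.
Combining over a common denominator, (-w + 8)/(w + 8) − (11/5) = [(-w + 8)·5 − 11·(w + 8)] / [5·(w + 8)] = -16(w + 3) / (5(w + 8)).
So |(-w + 8)/(w + 8) − (11/5)| = 16|w + 3| / (5·|w + 8|).
Restrict δ ≤ 5/2. Then |w + 3| < 5/2 gives |w + 8| = |(w + 3) + 5| ≥ 5 − 5/2 = 5/2.
Hence |(-w + 8)/(w + 8) − (11/5)| < 16|w + 3|/(5·(5/2)) = (32/25)|w + 3|, which is < ε once |w + 3| < (25/32)ε.
Take δ = min(5/2, (25/32)ε). Then 0 < |w + 3| < δ forces both bounds, so |(-w + 8)/(w + 8) − (11/5)| < ε.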